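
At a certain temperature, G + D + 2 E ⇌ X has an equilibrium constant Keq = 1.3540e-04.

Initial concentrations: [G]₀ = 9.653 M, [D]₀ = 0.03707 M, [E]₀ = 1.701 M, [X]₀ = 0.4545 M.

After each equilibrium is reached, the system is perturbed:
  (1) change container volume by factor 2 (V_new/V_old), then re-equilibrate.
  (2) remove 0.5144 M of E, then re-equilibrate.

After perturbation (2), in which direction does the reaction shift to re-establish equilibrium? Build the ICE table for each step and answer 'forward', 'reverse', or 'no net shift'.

Q₀ = 0.439 vs Keq = 1.3540e-04 ⇒ Q>K, reverse
Step 1:
                    G           D           E           X
  init          9.653     0.03707       1.701      0.4545
  Δ              0.45        0.45         0.9       -0.45
  eq             10.1      0.4871       2.601    0.004507
  solve Keq expr → x = -0.45; check Q = 1.3540e-04
Then change container volume by factor 2 (V_new/V_old).
Step 2:
                    G           D           E           X
  init          5.051      0.2435         1.3    0.002254
  Δ          0.001968    0.001968    0.003936   -0.001968
  eq            5.053      0.2455       1.304  2.8582e-04
  solve Keq expr → x = -0.001968; check Q = 1.3540e-04
Then remove 0.5144 M of E.
Step 3:
                    G           D           E           X
  init          5.053      0.2455        0.79  2.8582e-04
  Δ        1.8080e-04  1.8080e-04  3.6161e-04 -1.8080e-04
  eq            5.054      0.2457      0.7904  1.0502e-04
  solve Keq expr → x = -1.8080e-04; check Q = 1.3540e-04

Direction: reverse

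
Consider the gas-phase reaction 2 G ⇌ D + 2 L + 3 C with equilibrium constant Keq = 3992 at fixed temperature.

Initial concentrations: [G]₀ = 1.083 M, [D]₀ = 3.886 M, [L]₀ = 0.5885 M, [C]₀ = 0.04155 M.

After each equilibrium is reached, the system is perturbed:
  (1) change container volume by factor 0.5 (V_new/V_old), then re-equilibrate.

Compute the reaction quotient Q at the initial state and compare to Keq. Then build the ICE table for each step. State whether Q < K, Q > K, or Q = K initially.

Q₀ = 8.2310e-05; Q < K (proceeds forward)

Q₀ = 8.2310e-05 vs Keq = 3992 ⇒ Q<K, forward
Step 1:
                  G         D         L         C
  init        1.083     3.886    0.5885   0.04155
  Δ         -0.9854    0.4927    0.9854     1.478
  eq        0.09764     4.379     1.574      1.52
  solve Keq expr → x = 0.4927; check Q = 3992
Then change container volume by factor 0.5 (V_new/V_old).
Step 2:
                  G         D         L         C
  init       0.1953     8.757     3.148     3.039
  Δ          0.3331   -0.1666   -0.3331   -0.4997
  eq         0.5284     8.591     2.815      2.54
  solve Keq expr → x = -0.1666; check Q = 3992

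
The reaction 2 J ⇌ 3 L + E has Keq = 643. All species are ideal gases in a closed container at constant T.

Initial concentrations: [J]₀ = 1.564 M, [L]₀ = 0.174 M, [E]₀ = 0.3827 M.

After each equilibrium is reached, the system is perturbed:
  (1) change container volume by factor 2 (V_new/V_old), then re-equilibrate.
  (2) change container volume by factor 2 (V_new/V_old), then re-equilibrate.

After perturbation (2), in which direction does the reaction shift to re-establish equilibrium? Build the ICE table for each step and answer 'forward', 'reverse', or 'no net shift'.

Direction: forward

Q₀ = 8.2420e-04 vs Keq = 643 ⇒ Q<K, forward
Step 1:
                    J           L           E
  I             1.564       0.174      0.3827
  C             -1.42        2.13      0.7099
  E            0.1441       2.304       1.093
  solve Keq expr → x = 0.7099; check Q = 643
Then change container volume by factor 2 (V_new/V_old).
Step 2:
                    J           L           E
  I           0.07207       1.152      0.5463
  C           -0.0331     0.04966     0.01655
  E           0.03897       1.202      0.5629
  solve Keq expr → x = 0.01655; check Q = 643
Then change container volume by factor 2 (V_new/V_old).
Step 3:
                    J           L           E
  I           0.01948      0.6008      0.2814
  C         -0.009317     0.01398    0.004658
  E           0.01017      0.6147      0.2861
  solve Keq expr → x = 0.004658; check Q = 643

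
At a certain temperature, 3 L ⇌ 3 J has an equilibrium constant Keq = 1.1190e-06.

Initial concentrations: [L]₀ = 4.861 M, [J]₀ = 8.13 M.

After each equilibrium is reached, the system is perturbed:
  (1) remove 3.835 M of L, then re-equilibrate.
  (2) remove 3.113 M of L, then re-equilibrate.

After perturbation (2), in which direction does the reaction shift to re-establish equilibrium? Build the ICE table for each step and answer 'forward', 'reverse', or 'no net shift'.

Direction: reverse

Q₀ = 4.678 vs Keq = 1.1190e-06 ⇒ Q>K, reverse
Step 1:
                  L         J
  init        4.861      8.13
  Δ           7.997    -7.997
  eq          12.86    0.1335
  solve Keq expr → x = -2.666; check Q = 1.1190e-06
Then remove 3.835 M of L.
Step 2:
                  L         J
  init        9.023    0.1335
  Δ         0.03941  -0.03941
  eq          9.062   0.09408
  solve Keq expr → x = -0.01314; check Q = 1.1190e-06
Then remove 3.113 M of L.
Step 3:
                  L         J
  init        5.949   0.09408
  Δ         0.03199  -0.03199
  eq          5.981   0.06209
  solve Keq expr → x = -0.01066; check Q = 1.1190e-06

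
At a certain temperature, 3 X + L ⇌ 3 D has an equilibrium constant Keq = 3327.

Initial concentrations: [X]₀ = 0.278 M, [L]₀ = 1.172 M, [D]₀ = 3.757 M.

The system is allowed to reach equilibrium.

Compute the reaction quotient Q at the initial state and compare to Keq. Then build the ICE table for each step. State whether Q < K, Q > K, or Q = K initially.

Q₀ = 2106; Q < K (proceeds forward)

Q₀ = 2106 vs Keq = 3327 ⇒ Q<K, forward
Step 1:
                    X           L           D
  init          0.278       1.172       3.757
  Δ          -0.03617    -0.01206     0.03617
  eq           0.2418        1.16       3.793
  solve Keq expr → x = 0.01206; check Q = 3327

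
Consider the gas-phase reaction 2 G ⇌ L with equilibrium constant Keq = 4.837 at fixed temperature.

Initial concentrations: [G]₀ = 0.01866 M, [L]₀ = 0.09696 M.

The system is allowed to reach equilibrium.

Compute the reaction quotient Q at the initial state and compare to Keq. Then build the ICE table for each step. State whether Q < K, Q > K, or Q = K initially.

Q₀ = 278.5; Q > K (proceeds reverse)

Q₀ = 278.5 vs Keq = 4.837 ⇒ Q>K, reverse
Step 1:
                    G           L
  I           0.01866     0.09696
  C           0.08664    -0.04332
  E            0.1053     0.05364
  solve Keq expr → x = -0.04332; check Q = 4.837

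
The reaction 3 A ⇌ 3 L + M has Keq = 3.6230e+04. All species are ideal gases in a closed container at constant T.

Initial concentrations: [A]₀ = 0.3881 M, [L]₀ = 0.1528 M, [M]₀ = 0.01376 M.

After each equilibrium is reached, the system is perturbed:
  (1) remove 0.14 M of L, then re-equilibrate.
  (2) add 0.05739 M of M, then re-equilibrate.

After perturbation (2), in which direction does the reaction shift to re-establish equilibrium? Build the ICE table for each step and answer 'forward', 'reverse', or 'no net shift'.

Direction: reverse

Q₀ = 8.3976e-04 vs Keq = 3.6230e+04 ⇒ Q<K, forward
Step 1:
                   A          L          M
  Initial     0.3881     0.1528    0.01376
  Change     -0.3797     0.3797     0.1266
  Equil     0.008363     0.5325     0.1403
  solve Keq expr → x = 0.1266; check Q = 3.6230e+04
Then remove 0.14 M of L.
Step 2:
                   A          L          M
  Initial   0.008363     0.3925     0.1403
  Change   -0.002154   0.002154 7.1810e-04
  Equil     0.006209     0.3947     0.1411
  solve Keq expr → x = 7.1810e-04; check Q = 3.6230e+04
Then add 0.05739 M of M.
Step 3:
                   A          L          M
  Initial   0.006209     0.3947     0.1984
  Change  7.3252e-04 -7.3252e-04 -2.4417e-04
  Equil     0.006942      0.394     0.1982
  solve Keq expr → x = -2.4417e-04; check Q = 3.6230e+04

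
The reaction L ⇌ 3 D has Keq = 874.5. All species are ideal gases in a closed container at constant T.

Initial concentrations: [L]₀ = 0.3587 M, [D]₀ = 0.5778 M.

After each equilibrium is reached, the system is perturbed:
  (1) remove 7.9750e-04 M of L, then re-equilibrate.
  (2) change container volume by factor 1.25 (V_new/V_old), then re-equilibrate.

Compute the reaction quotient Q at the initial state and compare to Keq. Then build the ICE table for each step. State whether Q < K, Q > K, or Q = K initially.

Q₀ = 0.5378; Q < K (proceeds forward)

Q₀ = 0.5378 vs Keq = 874.5 ⇒ Q<K, forward
Step 1:
                   L          D
  Initial     0.3587     0.5778
  Change     -0.3537      1.061
  Equil     0.005033      1.639
  solve Keq expr → x = 0.3537; check Q = 874.5
Then remove 7.9750e-04 M of L.
Step 2:
                   L          D
  Initial   0.004235      1.639
  Change  7.7608e-04  -0.002328
  Equil     0.005011      1.636
  solve Keq expr → x = -7.7608e-04; check Q = 874.5
Then change container volume by factor 1.25 (V_new/V_old).
Step 3:
                   L          D
  Initial   0.004009      1.309
  Change   -0.001418   0.004255
  Equil     0.002591      1.313
  solve Keq expr → x = 0.001418; check Q = 874.5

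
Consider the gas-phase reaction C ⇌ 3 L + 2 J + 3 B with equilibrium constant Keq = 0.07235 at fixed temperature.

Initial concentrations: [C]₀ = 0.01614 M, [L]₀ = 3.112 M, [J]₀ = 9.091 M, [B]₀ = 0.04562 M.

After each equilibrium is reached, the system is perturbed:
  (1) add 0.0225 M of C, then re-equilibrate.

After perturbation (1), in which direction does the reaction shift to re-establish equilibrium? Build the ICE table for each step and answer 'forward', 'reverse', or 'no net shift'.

Direction: forward

Q₀ = 14.65 vs Keq = 0.07235 ⇒ Q>K, reverse
Step 1:
                  C         L         J         B
  init      0.01614     3.112     9.091   0.04562
  Δ         0.01205  -0.03614  -0.02409  -0.03614
  eq        0.02819     3.076     9.067  0.009482
  solve Keq expr → x = -0.01205; check Q = 0.07235
Then add 0.0225 M of C.
Step 2:
                  C         L         J         B
  init      0.05069     3.076     9.067  0.009482
  Δ       -6.6316e-04  0.001989  0.001326  0.001989
  eq        0.05002     3.078     9.068   0.01147
  solve Keq expr → x = 6.6316e-04; check Q = 0.07235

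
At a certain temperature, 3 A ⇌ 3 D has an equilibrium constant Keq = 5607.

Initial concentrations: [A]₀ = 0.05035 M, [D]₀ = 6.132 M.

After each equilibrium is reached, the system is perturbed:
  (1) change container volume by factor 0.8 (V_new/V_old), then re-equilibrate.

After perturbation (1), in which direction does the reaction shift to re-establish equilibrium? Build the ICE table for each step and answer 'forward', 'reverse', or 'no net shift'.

Q₀ = 1.8064e+06 vs Keq = 5607 ⇒ Q>K, reverse
Step 1:
                   A          D
  I          0.05035      6.132
  C           0.2791    -0.2791
  E           0.3295      5.853
  solve Keq expr → x = -0.09303; check Q = 5607
Then change container volume by factor 0.8 (V_new/V_old).
Step 2:
                   A          D
  I           0.4118      7.316
  C                0          0
  E           0.4118      7.316
  solve Keq expr → x = 0; check Q = 5607

Direction: no net shift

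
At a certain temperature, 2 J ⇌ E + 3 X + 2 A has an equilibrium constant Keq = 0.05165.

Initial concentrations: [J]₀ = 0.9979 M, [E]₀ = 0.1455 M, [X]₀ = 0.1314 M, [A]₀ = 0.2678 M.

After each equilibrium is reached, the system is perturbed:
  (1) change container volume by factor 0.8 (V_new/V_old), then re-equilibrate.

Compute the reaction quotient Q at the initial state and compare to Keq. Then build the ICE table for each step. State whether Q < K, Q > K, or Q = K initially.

Q₀ = 2.3774e-05 vs Keq = 0.05165 ⇒ Q<K, forward
Step 1:
                  J         E         X         A
  I          0.9979    0.1455    0.1314    0.2678
  C         -0.3189    0.1595    0.4784    0.3189
  E           0.679     0.305    0.6098    0.5867
  solve Keq expr → x = 0.1595; check Q = 0.05165
Then change container volume by factor 0.8 (V_new/V_old).
Step 2:
                  J         E         X         A
  I          0.8487    0.3812    0.7623    0.7334
  C         0.06945  -0.03472   -0.1042  -0.06945
  E          0.9181    0.3465    0.6581     0.664
  solve Keq expr → x = -0.03472; check Q = 0.05165

Q₀ = 2.3774e-05; Q < K (proceeds forward)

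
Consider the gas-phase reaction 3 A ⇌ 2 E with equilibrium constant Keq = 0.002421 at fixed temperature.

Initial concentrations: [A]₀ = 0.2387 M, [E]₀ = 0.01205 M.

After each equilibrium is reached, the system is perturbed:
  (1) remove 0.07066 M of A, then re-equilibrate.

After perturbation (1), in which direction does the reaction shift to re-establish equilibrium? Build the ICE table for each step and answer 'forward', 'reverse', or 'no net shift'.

Direction: reverse

Q₀ = 0.01068 vs Keq = 0.002421 ⇒ Q>K, reverse
Step 1:
                  A         E
  I          0.2387   0.01205
  C        0.008978 -0.005985
  E          0.2477  0.006065
  solve Keq expr → x = -0.002993; check Q = 0.002421
Then remove 0.07066 M of A.
Step 2:
                  A         E
  I           0.177  0.006065
  C         0.00344 -0.002293
  E          0.1805  0.003772
  solve Keq expr → x = -0.001147; check Q = 0.002421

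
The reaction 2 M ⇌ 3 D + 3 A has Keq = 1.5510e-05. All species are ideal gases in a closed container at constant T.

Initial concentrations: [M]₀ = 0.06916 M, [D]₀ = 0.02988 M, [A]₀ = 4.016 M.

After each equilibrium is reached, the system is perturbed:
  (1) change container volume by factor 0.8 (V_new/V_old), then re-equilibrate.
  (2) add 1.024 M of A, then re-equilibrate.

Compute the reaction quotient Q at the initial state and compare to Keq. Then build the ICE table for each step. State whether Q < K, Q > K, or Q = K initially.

Q₀ = 0.3613; Q > K (proceeds reverse)

Q₀ = 0.3613 vs Keq = 1.5510e-05 ⇒ Q>K, reverse
Step 1:
                  M         D         A
  I         0.06916   0.02988     4.016
  C         0.01909  -0.02864  -0.02864
  E         0.08825   0.00124     3.987
  solve Keq expr → x = -0.009547; check Q = 1.5510e-05
Then change container volume by factor 0.8 (V_new/V_old).
Step 2:
                  M         D         A
  I          0.1103   0.00155     4.984
  C       2.6459e-04 -3.9688e-04 -3.9688e-04
  E          0.1106  0.001153     4.984
  solve Keq expr → x = -1.3229e-04; check Q = 1.5510e-05
Then add 1.024 M of A.
Step 3:
                  M         D         A
  I          0.1106  0.001153     6.008
  C       1.3047e-04 -1.9571e-04 -1.9571e-04
  E          0.1107 9.5712e-04     6.008
  solve Keq expr → x = -6.5237e-05; check Q = 1.5510e-05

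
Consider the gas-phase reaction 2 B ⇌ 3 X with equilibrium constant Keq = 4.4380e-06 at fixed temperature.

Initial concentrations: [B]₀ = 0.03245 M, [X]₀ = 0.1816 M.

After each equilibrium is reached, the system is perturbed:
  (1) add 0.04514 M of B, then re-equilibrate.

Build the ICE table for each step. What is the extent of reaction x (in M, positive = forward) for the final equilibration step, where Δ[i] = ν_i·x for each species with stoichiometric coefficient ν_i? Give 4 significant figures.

x = 2.9254e-04 M

Q₀ = 5.687 vs Keq = 4.4380e-06 ⇒ Q>K, reverse
Step 1:
                   B          X
  I          0.03245     0.1816
  C            0.118     -0.177
  E           0.1504   0.004648
  solve Keq expr → x = -0.05898; check Q = 4.4380e-06
Then add 0.04514 M of B.
Step 2:
                   B          X
  I           0.1956   0.004648
  C       -5.8509e-04 8.7763e-04
  E            0.195   0.005526
  solve Keq expr → x = 2.9254e-04; check Q = 4.4380e-06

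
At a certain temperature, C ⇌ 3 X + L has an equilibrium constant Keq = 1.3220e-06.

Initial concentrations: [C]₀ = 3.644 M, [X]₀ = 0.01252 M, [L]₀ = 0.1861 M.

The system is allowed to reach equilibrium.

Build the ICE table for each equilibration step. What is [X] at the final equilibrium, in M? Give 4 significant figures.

Q₀ = 1.0023e-07 vs Keq = 1.3220e-06 ⇒ Q<K, forward
Step 1:
                  C         X         L
  init        3.644   0.01252    0.1861
  Δ       -0.005585   0.01676  0.005585
  eq          3.638   0.02928    0.1917
  solve Keq expr → x = 0.005585; check Q = 1.3220e-06

[X]_eq = 0.02928 M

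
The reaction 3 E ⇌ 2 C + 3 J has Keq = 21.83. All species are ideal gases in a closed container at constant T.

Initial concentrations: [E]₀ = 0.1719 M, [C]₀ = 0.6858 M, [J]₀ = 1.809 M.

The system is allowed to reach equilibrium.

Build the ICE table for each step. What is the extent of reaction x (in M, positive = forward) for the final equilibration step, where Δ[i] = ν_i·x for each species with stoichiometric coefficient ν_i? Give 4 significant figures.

x = -0.07004 M

Q₀ = 548.1 vs Keq = 21.83 ⇒ Q>K, reverse
Step 1:
                    E           C           J
  I            0.1719      0.6858       1.809
  C            0.2101     -0.1401     -0.2101
  E             0.382      0.5457       1.599
  solve Keq expr → x = -0.07004; check Q = 21.83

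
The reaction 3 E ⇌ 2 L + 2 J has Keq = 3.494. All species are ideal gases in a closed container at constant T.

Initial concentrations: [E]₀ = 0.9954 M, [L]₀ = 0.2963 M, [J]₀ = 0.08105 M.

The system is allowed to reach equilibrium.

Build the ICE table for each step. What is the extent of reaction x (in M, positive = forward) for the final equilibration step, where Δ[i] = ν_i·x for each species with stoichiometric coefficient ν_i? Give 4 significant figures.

x = 0.2172 M

Q₀ = 5.8476e-04 vs Keq = 3.494 ⇒ Q<K, forward
Step 1:
                  E         L         J
  init       0.9954    0.2963   0.08105
  Δ         -0.6517    0.4344    0.4344
  eq         0.3437    0.7307    0.5155
  solve Keq expr → x = 0.2172; check Q = 3.494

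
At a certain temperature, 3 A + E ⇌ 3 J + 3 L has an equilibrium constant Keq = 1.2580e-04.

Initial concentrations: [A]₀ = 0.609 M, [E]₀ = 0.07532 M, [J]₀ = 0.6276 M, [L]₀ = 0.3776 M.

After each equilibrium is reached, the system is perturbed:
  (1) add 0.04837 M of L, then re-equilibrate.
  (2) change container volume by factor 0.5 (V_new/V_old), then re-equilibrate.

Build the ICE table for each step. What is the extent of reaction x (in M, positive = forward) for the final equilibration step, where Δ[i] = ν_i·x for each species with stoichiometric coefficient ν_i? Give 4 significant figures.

Q₀ = 0.7823 vs Keq = 1.2580e-04 ⇒ Q>K, reverse
Step 1:
                  A         E         J         L
  init        0.609   0.07532    0.6276    0.3776
  Δ          0.2998   0.09995   -0.2998   -0.2998
  eq         0.9088    0.1753    0.3278   0.07776
  solve Keq expr → x = -0.09995; check Q = 1.2580e-04
Then add 0.04837 M of L.
Step 2:
                  A         E         J         L
  init       0.9088    0.1753    0.3278    0.1261
  Δ         0.03415   0.01138  -0.03415  -0.03415
  eq          0.943    0.1867    0.2936   0.09197
  solve Keq expr → x = -0.01138; check Q = 1.2580e-04
Then change container volume by factor 0.5 (V_new/V_old).
Step 3:
                  A         E         J         L
  init        1.886    0.3733    0.5872    0.1839
  Δ         0.05149   0.01716  -0.05149  -0.05149
  eq          1.937    0.3905    0.5357    0.1325
  solve Keq expr → x = -0.01716; check Q = 1.2580e-04

x = -0.01716 M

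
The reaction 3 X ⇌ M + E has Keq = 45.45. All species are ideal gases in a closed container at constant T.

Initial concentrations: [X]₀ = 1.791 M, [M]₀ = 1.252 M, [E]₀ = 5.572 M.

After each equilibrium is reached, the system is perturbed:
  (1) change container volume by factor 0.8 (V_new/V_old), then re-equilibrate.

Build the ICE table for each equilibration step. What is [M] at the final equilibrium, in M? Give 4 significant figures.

Q₀ = 1.214 vs Keq = 45.45 ⇒ Q<K, forward
Step 1:
                  X         M         E
  I           1.791     1.252     5.572
  C          -1.191    0.3968    0.3968
  E          0.6005     1.649     5.969
  solve Keq expr → x = 0.3968; check Q = 45.45
Then change container volume by factor 0.8 (V_new/V_old).
Step 2:
                  X         M         E
  I          0.7506     2.061     7.461
  C        -0.05135   0.01712   0.01712
  E          0.6993     2.078     7.478
  solve Keq expr → x = 0.01712; check Q = 45.45

[M]_eq = 2.078 M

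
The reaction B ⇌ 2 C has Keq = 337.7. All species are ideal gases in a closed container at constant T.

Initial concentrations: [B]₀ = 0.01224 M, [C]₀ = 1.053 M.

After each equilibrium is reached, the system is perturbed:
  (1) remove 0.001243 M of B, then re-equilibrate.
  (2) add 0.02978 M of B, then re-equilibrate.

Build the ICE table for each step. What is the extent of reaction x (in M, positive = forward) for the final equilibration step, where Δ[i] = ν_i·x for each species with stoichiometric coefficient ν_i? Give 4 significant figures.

x = 0.0294 M

Q₀ = 90.59 vs Keq = 337.7 ⇒ Q<K, forward
Step 1:
                   B          C
  Initial    0.01224      1.053
  Change   -0.008845    0.01769
  Equil     0.003395      1.071
  solve Keq expr → x = 0.008845; check Q = 337.7
Then remove 0.001243 M of B.
Step 2:
                   B          C
  Initial   0.002152      1.071
  Change    0.001227  -0.002455
  Equil     0.003379      1.068
  solve Keq expr → x = -0.001227; check Q = 337.7
Then add 0.02978 M of B.
Step 3:
                   B          C
  Initial    0.03316      1.068
  Change     -0.0294     0.0588
  Equil     0.003761      1.127
  solve Keq expr → x = 0.0294; check Q = 337.7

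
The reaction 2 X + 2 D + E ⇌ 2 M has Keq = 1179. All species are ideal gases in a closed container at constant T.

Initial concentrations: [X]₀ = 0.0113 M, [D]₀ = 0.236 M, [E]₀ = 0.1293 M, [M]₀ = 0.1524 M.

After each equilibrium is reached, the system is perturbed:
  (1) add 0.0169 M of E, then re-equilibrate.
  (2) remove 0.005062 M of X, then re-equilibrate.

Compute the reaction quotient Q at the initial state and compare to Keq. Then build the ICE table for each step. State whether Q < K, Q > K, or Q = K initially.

Q₀ = 2.5258e+04 vs Keq = 1179 ⇒ Q>K, reverse
Step 1:
                  X         D         E         M
  init       0.0113     0.236    0.1293    0.1524
  Δ         0.02596   0.02596   0.01298  -0.02596
  eq        0.03726     0.262    0.1423    0.1264
  solve Keq expr → x = -0.01298; check Q = 1179
Then add 0.0169 M of E.
Step 2:
                  X         D         E         M
  init      0.03726     0.262    0.1592    0.1264
  Δ       -0.001382 -0.001382 -6.9089e-04  0.001382
  eq        0.03588    0.2606    0.1585    0.1278
  solve Keq expr → x = 6.9089e-04; check Q = 1179
Then remove 0.005062 M of X.
Step 3:
                  X         D         E         M
  init      0.03082    0.2606    0.1585    0.1278
  Δ        0.003451  0.003451  0.001725 -0.003451
  eq        0.03427     0.264    0.1602    0.1244
  solve Keq expr → x = -0.001725; check Q = 1179

Q₀ = 2.5258e+04; Q > K (proceeds reverse)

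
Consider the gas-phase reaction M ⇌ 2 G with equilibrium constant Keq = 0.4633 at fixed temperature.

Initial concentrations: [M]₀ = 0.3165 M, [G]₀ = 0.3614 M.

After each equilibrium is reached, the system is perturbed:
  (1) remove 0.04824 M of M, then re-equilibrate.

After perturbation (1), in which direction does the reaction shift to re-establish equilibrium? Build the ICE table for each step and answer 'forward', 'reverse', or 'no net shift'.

Direction: reverse

Q₀ = 0.4127 vs Keq = 0.4633 ⇒ Q<K, forward
Step 1:
                  M         G
  I          0.3165    0.3614
  C       -0.008252    0.0165
  E          0.3082    0.3779
  solve Keq expr → x = 0.008252; check Q = 0.4633
Then remove 0.04824 M of M.
Step 2:
                  M         G
  I            0.26    0.3779
  C         0.01159  -0.02318
  E          0.2716    0.3547
  solve Keq expr → x = -0.01159; check Q = 0.4633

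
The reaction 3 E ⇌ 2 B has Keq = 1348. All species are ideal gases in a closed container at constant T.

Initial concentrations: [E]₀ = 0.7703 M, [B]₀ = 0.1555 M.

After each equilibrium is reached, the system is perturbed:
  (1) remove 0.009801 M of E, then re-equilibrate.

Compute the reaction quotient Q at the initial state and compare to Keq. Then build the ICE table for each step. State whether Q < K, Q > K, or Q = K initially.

Q₀ = 0.0529 vs Keq = 1348 ⇒ Q<K, forward
Step 1:
                    E           B
  I            0.7703      0.1555
  C           -0.7041      0.4694
  E           0.06617      0.6249
  solve Keq expr → x = 0.2347; check Q = 1348
Then remove 0.009801 M of E.
Step 2:
                    E           B
  I           0.05637      0.6249
  C           0.00936    -0.00624
  E           0.06573      0.6187
  solve Keq expr → x = -0.00312; check Q = 1348

Q₀ = 0.0529; Q < K (proceeds forward)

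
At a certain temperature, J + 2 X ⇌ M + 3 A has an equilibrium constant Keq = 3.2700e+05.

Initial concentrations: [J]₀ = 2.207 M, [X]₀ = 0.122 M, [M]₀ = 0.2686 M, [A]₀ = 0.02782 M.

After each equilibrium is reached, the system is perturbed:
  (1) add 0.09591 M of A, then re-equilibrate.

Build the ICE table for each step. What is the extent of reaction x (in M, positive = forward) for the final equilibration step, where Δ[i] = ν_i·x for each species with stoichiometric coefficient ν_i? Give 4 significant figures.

Q₀ = 1.7606e-04 vs Keq = 3.2700e+05 ⇒ Q<K, forward
Step 1:
                   J          X          M          A
  init         2.207      0.122     0.2686    0.02782
  Δ         -0.06097    -0.1219    0.06097     0.1829
  eq           2.146 6.6289e-05     0.3296     0.2107
  solve Keq expr → x = 0.06097; check Q = 3.2700e+05
Then add 0.09591 M of A.
Step 2:
                   J          X          M          A
  init         2.146 6.6289e-05     0.3296     0.3066
  Δ       2.5012e-05 5.0023e-05 -2.5012e-05 -7.5035e-05
  eq           2.146 1.1631e-04     0.3295     0.3066
  solve Keq expr → x = -2.5012e-05; check Q = 3.2700e+05

x = -2.5012e-05 M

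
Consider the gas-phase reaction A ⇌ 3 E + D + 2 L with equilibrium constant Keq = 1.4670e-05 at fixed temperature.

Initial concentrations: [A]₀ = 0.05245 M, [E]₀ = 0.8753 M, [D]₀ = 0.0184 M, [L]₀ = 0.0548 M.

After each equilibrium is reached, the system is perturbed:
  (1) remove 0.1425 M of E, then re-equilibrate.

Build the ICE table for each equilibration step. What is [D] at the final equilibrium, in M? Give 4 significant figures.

Q₀ = 7.0649e-04 vs Keq = 1.4670e-05 ⇒ Q>K, reverse
Step 1:
                  A         E         D         L
  I         0.05245    0.8753    0.0184    0.0548
  C         0.01538  -0.04614  -0.01538  -0.03076
  E         0.06783    0.8292   0.00302   0.02404
  solve Keq expr → x = -0.01538; check Q = 1.4670e-05
Then remove 0.1425 M of E.
Step 2:
                  A         E         D         L
  I         0.06783    0.6867   0.00302   0.02404
  C       -0.001218  0.003653  0.001218  0.002435
  E         0.06661    0.6903  0.004238   0.02648
  solve Keq expr → x = 0.001218; check Q = 1.4670e-05

[D]_eq = 0.004238 M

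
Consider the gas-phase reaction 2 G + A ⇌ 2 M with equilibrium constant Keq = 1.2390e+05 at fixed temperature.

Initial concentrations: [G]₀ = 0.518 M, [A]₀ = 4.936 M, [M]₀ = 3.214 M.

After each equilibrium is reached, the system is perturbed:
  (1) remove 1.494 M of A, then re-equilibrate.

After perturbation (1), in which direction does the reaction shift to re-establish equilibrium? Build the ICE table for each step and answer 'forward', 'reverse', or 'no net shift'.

Direction: reverse

Q₀ = 7.799 vs Keq = 1.2390e+05 ⇒ Q<K, forward
Step 1:
                    G           A           M
  Initial       0.518       4.936       3.214
  Change      -0.5131     -0.2566      0.5131
  Equil      0.004895       4.679       3.727
  solve Keq expr → x = 0.2566; check Q = 1.2390e+05
Then remove 1.494 M of A.
Step 2:
                    G           A           M
  Initial    0.004895       3.185       3.727
  Change     0.001036  5.1785e-04   -0.001036
  Equil      0.005931       3.186       3.726
  solve Keq expr → x = -5.1785e-04; check Q = 1.2390e+05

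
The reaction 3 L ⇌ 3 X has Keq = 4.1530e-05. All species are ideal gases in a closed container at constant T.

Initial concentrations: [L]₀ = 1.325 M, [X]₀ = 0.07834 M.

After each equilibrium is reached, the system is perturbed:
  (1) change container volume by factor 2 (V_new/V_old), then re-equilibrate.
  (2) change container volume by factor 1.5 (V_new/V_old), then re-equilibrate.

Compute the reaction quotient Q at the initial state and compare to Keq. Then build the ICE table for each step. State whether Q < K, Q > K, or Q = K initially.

Q₀ = 2.0668e-04; Q > K (proceeds reverse)

Q₀ = 2.0668e-04 vs Keq = 4.1530e-05 ⇒ Q>K, reverse
Step 1:
                   L          X
  Initial      1.325    0.07834
  Change     0.03137   -0.03137
  Equil        1.356    0.04697
  solve Keq expr → x = -0.01046; check Q = 4.1530e-05
Then change container volume by factor 2 (V_new/V_old).
Step 2:
                   L          X
  Initial     0.6782    0.02349
  Change           0          0
  Equil       0.6782    0.02349
  solve Keq expr → x = 0; check Q = 4.1530e-05
Then change container volume by factor 1.5 (V_new/V_old).
Step 3:
                   L          X
  Initial     0.4521    0.01566
  Change           0          0
  Equil       0.4521    0.01566
  solve Keq expr → x = 0; check Q = 4.1530e-05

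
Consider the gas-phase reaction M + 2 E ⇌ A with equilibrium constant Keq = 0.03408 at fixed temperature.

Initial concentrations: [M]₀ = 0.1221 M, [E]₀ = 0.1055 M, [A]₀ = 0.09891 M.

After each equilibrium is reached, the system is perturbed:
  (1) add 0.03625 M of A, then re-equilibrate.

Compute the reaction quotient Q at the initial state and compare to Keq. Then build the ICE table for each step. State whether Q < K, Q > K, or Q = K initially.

Q₀ = 72.78 vs Keq = 0.03408 ⇒ Q>K, reverse
Step 1:
                  M         E         A
  I          0.1221    0.1055   0.09891
  C         0.09823    0.1965  -0.09823
  E          0.2203     0.302 6.8460e-04
  solve Keq expr → x = -0.09823; check Q = 0.03408
Then add 0.03625 M of A.
Step 2:
                  M         E         A
  I          0.2203     0.302   0.03693
  C         0.03572   0.07144  -0.03572
  E           0.256    0.3734  0.001217
  solve Keq expr → x = -0.03572; check Q = 0.03408

Q₀ = 72.78; Q > K (proceeds reverse)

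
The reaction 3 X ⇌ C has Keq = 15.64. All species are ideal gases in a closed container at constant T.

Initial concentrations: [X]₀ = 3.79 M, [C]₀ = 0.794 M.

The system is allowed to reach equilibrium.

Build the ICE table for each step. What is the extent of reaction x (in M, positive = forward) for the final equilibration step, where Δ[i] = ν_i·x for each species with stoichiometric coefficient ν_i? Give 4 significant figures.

Q₀ = 0.01458 vs Keq = 15.64 ⇒ Q<K, forward
Step 1:
                  X         C
  I            3.79     0.794
  C          -3.295     1.098
  E          0.4946     1.892
  solve Keq expr → x = 1.098; check Q = 15.64

x = 1.098 M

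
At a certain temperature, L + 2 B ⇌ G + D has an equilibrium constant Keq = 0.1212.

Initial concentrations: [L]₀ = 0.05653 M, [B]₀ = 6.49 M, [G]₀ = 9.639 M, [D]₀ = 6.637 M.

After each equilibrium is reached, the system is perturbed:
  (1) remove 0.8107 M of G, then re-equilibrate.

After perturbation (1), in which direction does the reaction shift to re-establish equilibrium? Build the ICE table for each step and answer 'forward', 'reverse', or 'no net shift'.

Direction: forward

Q₀ = 26.87 vs Keq = 0.1212 ⇒ Q>K, reverse
Step 1:
                   L          B          G          D
  Initial    0.05653       6.49      9.639      6.637
  Change       2.215       4.43     -2.215     -2.215
  Equil        2.272      10.92      7.424      4.422
  solve Keq expr → x = -2.215; check Q = 0.1212
Then remove 0.8107 M of G.
Step 2:
                   L          B          G          D
  Initial      2.272      10.92      6.613      4.422
  Change     -0.0969    -0.1938     0.0969     0.0969
  Equil        2.175      10.73       6.71      4.519
  solve Keq expr → x = 0.0969; check Q = 0.1212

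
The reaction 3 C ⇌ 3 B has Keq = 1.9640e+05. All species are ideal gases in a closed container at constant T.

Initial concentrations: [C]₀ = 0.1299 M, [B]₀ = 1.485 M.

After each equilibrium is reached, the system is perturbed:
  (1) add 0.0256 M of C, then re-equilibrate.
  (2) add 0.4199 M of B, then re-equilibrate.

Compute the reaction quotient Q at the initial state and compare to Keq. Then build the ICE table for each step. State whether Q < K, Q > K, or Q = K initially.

Q₀ = 1494 vs Keq = 1.9640e+05 ⇒ Q<K, forward
Step 1:
                  C         B
  init       0.1299     1.485
  Δ         -0.1026    0.1026
  eq        0.02731     1.588
  solve Keq expr → x = 0.0342; check Q = 1.9640e+05
Then add 0.0256 M of C.
Step 2:
                  C         B
  init      0.05291     1.588
  Δ        -0.02517   0.02517
  eq        0.02775     1.613
  solve Keq expr → x = 0.008389; check Q = 1.9640e+05
Then add 0.4199 M of B.
Step 3:
                  C         B
  init      0.02775     2.033
  Δ        0.007102 -0.007102
  eq        0.03485     2.026
  solve Keq expr → x = -0.002367; check Q = 1.9640e+05

Q₀ = 1494; Q < K (proceeds forward)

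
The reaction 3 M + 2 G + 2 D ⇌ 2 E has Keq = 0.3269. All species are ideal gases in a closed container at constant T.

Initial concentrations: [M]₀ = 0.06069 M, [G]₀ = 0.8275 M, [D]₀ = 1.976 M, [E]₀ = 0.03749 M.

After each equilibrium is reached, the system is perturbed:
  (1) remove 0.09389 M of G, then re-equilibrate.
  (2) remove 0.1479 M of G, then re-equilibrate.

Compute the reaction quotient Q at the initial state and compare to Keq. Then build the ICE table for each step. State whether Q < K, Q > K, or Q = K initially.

Q₀ = 2.352 vs Keq = 0.3269 ⇒ Q>K, reverse
Step 1:
                   M          G          D          E
  init       0.06069     0.8275      1.976    0.03749
  Δ          0.02203    0.01469    0.01469   -0.01469
  eq         0.08272     0.8422      1.991     0.0228
  solve Keq expr → x = -0.007343; check Q = 0.3269
Then remove 0.09389 M of G.
Step 2:
                   M          G          D          E
  init       0.08272     0.7483      1.991     0.0228
  Δ         0.002392   0.001595   0.001595  -0.001595
  eq         0.08511     0.7499      1.992    0.02121
  solve Keq expr → x = -7.9746e-04; check Q = 0.3269
Then remove 0.1479 M of G.
Step 3:
                   M          G          D          E
  init       0.08511      0.602      1.992    0.02121
  Δ         0.004196   0.002798   0.002798  -0.002798
  eq         0.08931     0.6048      1.995    0.01841
  solve Keq expr → x = -0.001399; check Q = 0.3269

Q₀ = 2.352; Q > K (proceeds reverse)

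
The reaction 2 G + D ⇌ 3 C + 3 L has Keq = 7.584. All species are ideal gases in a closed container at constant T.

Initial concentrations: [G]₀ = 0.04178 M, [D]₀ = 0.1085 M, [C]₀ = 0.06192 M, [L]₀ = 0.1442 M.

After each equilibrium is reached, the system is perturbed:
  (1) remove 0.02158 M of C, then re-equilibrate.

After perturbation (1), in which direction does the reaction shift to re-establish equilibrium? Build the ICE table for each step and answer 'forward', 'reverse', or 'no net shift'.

Direction: forward

Q₀ = 0.003759 vs Keq = 7.584 ⇒ Q<K, forward
Step 1:
                    G           D           C           L
  Initial     0.04178      0.1085     0.06192      0.1442
  Change     -0.03738    -0.01869     0.05607     0.05607
  Equil      0.004401     0.08981       0.118      0.2003
  solve Keq expr → x = 0.01869; check Q = 7.584
Then remove 0.02158 M of C.
Step 2:
                    G           D           C           L
  Initial    0.004401     0.08981     0.09641      0.2003
  Change    -0.001024 -5.1219e-04    0.001537    0.001537
  Equil      0.003377      0.0893     0.09794      0.2018
  solve Keq expr → x = 5.1219e-04; check Q = 7.584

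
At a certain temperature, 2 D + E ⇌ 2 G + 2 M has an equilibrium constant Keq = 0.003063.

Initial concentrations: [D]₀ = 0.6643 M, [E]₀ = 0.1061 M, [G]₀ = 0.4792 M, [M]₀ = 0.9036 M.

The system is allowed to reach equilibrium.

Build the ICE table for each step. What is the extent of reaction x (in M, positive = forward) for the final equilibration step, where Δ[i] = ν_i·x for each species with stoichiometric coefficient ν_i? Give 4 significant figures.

Q₀ = 4.004 vs Keq = 0.003063 ⇒ Q>K, reverse
Step 1:
                  D         E         G         M
  init       0.6643    0.1061    0.4792    0.9036
  Δ          0.4116    0.2058   -0.4116   -0.4116
  eq          1.076    0.3119   0.06759     0.492
  solve Keq expr → x = -0.2058; check Q = 0.003063

x = -0.2058 M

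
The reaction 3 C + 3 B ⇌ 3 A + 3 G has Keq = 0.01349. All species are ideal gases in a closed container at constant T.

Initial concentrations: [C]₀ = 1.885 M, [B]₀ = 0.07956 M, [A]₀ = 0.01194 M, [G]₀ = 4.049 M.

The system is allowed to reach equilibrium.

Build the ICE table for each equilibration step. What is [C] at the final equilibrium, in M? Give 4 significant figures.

Q₀ = 0.0335 vs Keq = 0.01349 ⇒ Q>K, reverse
Step 1:
                   C          B          A          G
  I            1.885    0.07956    0.01194      4.049
  C         0.002793   0.002793  -0.002793  -0.002793
  E            1.888    0.08235   0.009147      4.046
  solve Keq expr → x = -9.3114e-04; check Q = 0.01349

[C]_eq = 1.888 M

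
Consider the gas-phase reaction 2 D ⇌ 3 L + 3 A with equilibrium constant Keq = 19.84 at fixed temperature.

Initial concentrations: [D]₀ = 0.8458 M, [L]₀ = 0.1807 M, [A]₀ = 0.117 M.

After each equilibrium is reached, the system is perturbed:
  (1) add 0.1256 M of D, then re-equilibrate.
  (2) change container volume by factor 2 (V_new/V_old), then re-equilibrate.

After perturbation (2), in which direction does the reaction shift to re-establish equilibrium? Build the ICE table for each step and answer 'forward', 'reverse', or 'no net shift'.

Direction: forward

Q₀ = 1.3210e-05 vs Keq = 19.84 ⇒ Q<K, forward
Step 1:
                   D          L          A
  Initial     0.8458     0.1807      0.117
  Change     -0.5939     0.8908     0.8908
  Equil       0.2519      1.072      1.008
  solve Keq expr → x = 0.2969; check Q = 19.84
Then add 0.1256 M of D.
Step 2:
                   D          L          A
  Initial     0.3775      1.072      1.008
  Change    -0.05749    0.08624    0.08624
  Equil         0.32      1.158      1.094
  solve Keq expr → x = 0.02875; check Q = 19.84
Then change container volume by factor 2 (V_new/V_old).
Step 3:
                   D          L          A
  Initial       0.16     0.5789      0.547
  Change     -0.0858     0.1287     0.1287
  Equil      0.07422     0.7076     0.6757
  solve Keq expr → x = 0.0429; check Q = 19.84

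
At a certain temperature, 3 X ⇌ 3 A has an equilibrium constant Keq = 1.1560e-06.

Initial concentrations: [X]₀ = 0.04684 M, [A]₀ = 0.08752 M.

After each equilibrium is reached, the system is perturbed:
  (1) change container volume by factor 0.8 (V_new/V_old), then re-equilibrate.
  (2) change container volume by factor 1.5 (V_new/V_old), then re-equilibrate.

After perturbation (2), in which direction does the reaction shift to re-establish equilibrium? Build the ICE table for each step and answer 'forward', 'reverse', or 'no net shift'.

Q₀ = 6.523 vs Keq = 1.1560e-06 ⇒ Q>K, reverse
Step 1:
                    X           A
  I           0.04684     0.08752
  C           0.08612    -0.08612
  E             0.133    0.001395
  solve Keq expr → x = -0.02871; check Q = 1.1560e-06
Then change container volume by factor 0.8 (V_new/V_old).
Step 2:
                    X           A
  I            0.1662    0.001744
  C                 0           0
  E            0.1662    0.001744
  solve Keq expr → x = 0; check Q = 1.1560e-06
Then change container volume by factor 1.5 (V_new/V_old).
Step 3:
                    X           A
  I            0.1108    0.001163
  C                 0           0
  E            0.1108    0.001163
  solve Keq expr → x = 0; check Q = 1.1560e-06

Direction: no net shift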